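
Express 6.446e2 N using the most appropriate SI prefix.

644.6 N

= 644.6 N; mantissa already in [1, 1000).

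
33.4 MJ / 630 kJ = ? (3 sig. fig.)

53.0

(33.4 × 10^6) / (630 × 10^3) = 0.05302 × 10^3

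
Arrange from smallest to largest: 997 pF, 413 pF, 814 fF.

814 fF < 413 pF < 997 pF

997 pF = 0.000000000997 F
413 pF = 0.000000000413 F
814 fF = 0.000000000000814 F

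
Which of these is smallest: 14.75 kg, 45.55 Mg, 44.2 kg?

14.75 kg

14.75 kg = 14750 g
45.55 Mg = 45550000 g
44.2 kg = 44200 g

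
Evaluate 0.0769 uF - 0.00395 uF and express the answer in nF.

72.95 nF

In nF:
  0.0769 uF = 0.0769e3 nF = 76.9
  0.00395 uF = 0.00395e3 nF = 3.95
Difference: 76.9 - 3.95 = 72.95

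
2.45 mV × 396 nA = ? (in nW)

2.45e-3 × 396e-9 = 970.2e-12 W

0.9702 nW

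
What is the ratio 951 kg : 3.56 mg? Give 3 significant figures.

267000000

(951 × 10^3) / (3.56 × 10^-3) = 267.1 × 10^6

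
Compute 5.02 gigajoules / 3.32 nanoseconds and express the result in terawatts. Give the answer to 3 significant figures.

1510000 terawatts

(5.02e9) / (3.32e-9) = 1.512e18 W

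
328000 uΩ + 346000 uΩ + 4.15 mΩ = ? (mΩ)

678.15 mΩ

In mΩ:
  328000 uΩ = 328000 × 10⁻³ mΩ = 328
  346000 uΩ = 346000 × 10⁻³ mΩ = 346
  4.15 mΩ → 4.15
Sum: 328 + 346 + 4.15 = 678.15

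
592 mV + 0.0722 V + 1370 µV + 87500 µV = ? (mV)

In mV:
  592 mV → 592
  0.0722 V = 0.0722e3 mV = 72.2
  1370 µV = 1370e-3 mV = 1.37
  87500 µV = 87500e-3 mV = 87.5
Sum: 592 + 72.2 + 1.37 + 87.5 = 753.07

753.07 mV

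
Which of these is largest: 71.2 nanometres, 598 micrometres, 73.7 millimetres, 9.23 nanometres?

73.7 millimetres

71.2 nanometres = 0.0000000712 metres
598 micrometres = 0.000598 metres
73.7 millimetres = 0.0737 metres
9.23 nanometres = 0.00000000923 metres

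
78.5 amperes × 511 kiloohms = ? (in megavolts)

78.5 × 511 × 10^3 = 40113.5 × 10^3 V

40.1135 megavolts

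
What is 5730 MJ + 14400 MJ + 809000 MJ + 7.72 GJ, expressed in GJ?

In GJ:
  5730 MJ = 5730e-3 GJ = 5.73
  14400 MJ = 14400e-3 GJ = 14.4
  809000 MJ = 809000e-3 GJ = 809
  7.72 GJ → 7.72
Sum: 5.73 + 14.4 + 809 + 7.72 = 836.85

836.85 GJ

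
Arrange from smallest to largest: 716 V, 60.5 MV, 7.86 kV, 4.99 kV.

716 V < 4.99 kV < 7.86 kV < 60.5 MV

716 V = 716 V
60.5 MV = 60500000 V
7.86 kV = 7860 V
4.99 kV = 4990 V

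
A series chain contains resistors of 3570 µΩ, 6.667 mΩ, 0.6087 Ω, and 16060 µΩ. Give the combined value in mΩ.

In mΩ:
  3570 µΩ = 3570 × 10⁻³ mΩ = 3.57
  6.667 mΩ → 6.667
  0.6087 Ω = 0.6087 × 10³ mΩ = 608.7
  16060 µΩ = 16060 × 10⁻³ mΩ = 16.06
Sum: 3.57 + 6.667 + 608.7 + 16.06 = 634.997

634.997 mΩ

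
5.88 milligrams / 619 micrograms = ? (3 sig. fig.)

(5.88 × 10⁻³) / (619 × 10⁻⁶) = 0.009499 × 10³

9.50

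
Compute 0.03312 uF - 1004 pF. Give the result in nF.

32.116 nF

In nF:
  0.03312 uF = 0.03312 × 10^3 nF = 33.12
  1004 pF = 1004 × 10^-3 nF = 1.004
Difference: 33.12 - 1.004 = 32.116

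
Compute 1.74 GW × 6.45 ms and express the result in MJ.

1.74 × 10⁹ × 6.45 × 10⁻³ = 11.223 × 10⁶ J

11.223 MJ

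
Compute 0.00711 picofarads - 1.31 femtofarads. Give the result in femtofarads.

In femtofarads:
  0.00711 picofarads = 0.00711 × 10³ femtofarads = 7.11
  1.31 femtofarads → 1.31
Difference: 7.11 - 1.31 = 5.8

5.8 femtofarads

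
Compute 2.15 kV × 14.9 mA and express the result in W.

32.035 W

2.15e3 × 14.9e-3 = 32.035 W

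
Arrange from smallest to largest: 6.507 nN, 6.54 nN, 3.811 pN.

3.811 pN < 6.507 nN < 6.54 nN

6.507 nN = 0.000000006507 N
6.54 nN = 0.00000000654 N
3.811 pN = 0.000000000003811 N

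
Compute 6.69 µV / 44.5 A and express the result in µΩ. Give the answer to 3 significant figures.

0.150 µΩ

(6.69 × 10^-6) / (44.5) = 0.15034 × 10^-6 Ω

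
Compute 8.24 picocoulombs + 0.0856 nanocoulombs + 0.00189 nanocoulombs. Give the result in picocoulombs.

In picocoulombs:
  8.24 picocoulombs → 8.24
  0.0856 nanocoulombs = 0.0856 × 10^3 picocoulombs = 85.6
  0.00189 nanocoulombs = 0.00189 × 10^3 picocoulombs = 1.89
Sum: 8.24 + 85.6 + 1.89 = 95.73

95.73 picocoulombs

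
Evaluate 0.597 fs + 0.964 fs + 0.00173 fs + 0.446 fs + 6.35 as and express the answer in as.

2015.08 as

In as:
  0.597 fs = 0.597 × 10³ as = 597
  0.964 fs = 0.964 × 10³ as = 964
  0.00173 fs = 0.00173 × 10³ as = 1.73
  0.446 fs = 0.446 × 10³ as = 446
  6.35 as → 6.35
Sum: 597 + 964 + 1.73 + 446 + 6.35 = 2015.08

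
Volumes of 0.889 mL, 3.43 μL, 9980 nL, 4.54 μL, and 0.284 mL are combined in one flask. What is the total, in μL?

1190.95 μL

In μL:
  0.889 mL = 0.889 × 10^3 μL = 889
  3.43 μL → 3.43
  9980 nL = 9980 × 10^-3 μL = 9.98
  4.54 μL → 4.54
  0.284 mL = 0.284 × 10^3 μL = 284
Sum: 889 + 3.43 + 9.98 + 4.54 + 284 = 1190.95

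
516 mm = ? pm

516000000000 pm

milli = 10⁻³, pico = 10⁻¹²; factor is 10⁹.
516 × 10⁹ = 516000000000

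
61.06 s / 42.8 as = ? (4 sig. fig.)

1427000000000000000

(61.06) / (42.8e-18) = 1.4266e18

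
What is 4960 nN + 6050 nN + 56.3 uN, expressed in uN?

In uN:
  4960 nN = 4960 × 10^-3 uN = 4.96
  6050 nN = 6050 × 10^-3 uN = 6.05
  56.3 uN → 56.3
Sum: 4.96 + 6.05 + 56.3 = 67.31

67.31 uN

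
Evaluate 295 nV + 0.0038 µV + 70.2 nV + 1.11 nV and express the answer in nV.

370.11 nV

In nV:
  295 nV → 295
  0.0038 µV = 0.0038 × 10³ nV = 3.8
  70.2 nV → 70.2
  1.11 nV → 1.11
Sum: 295 + 3.8 + 70.2 + 1.11 = 370.11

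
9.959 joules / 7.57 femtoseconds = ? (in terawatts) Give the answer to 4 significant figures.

1316 terawatts

(9.959) / (7.57 × 10^-15) = 1.31559 × 10^15 W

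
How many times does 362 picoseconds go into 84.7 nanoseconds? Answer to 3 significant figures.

234

(84.7e-9) / (362e-12) = 0.234e3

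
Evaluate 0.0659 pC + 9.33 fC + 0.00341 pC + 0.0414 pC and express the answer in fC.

120.04 fC

In fC:
  0.0659 pC = 0.0659e3 fC = 65.9
  9.33 fC → 9.33
  0.00341 pC = 0.00341e3 fC = 3.41
  0.0414 pC = 0.0414e3 fC = 41.4
Sum: 65.9 + 9.33 + 3.41 + 41.4 = 120.04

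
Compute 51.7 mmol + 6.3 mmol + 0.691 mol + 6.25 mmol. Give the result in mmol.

In mmol:
  51.7 mmol → 51.7
  6.3 mmol → 6.3
  0.691 mol = 0.691 × 10^3 mmol = 691
  6.25 mmol → 6.25
Sum: 51.7 + 6.3 + 691 + 6.25 = 755.25

755.25 mmol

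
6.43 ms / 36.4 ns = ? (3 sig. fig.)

177000

(6.43 × 10^-3) / (36.4 × 10^-9) = 0.1766 × 10^6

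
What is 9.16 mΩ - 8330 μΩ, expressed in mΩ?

0.83 mΩ

In mΩ:
  9.16 mΩ → 9.16
  8330 μΩ = 8330 × 10⁻³ mΩ = 8.33
Difference: 9.16 - 8.33 = 0.83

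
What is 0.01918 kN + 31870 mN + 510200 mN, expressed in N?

561.25 N

In N:
  0.01918 kN = 0.01918 × 10³ N = 19.18
  31870 mN = 31870 × 10⁻³ N = 31.87
  510200 mN = 510200 × 10⁻³ N = 510.2
Sum: 19.18 + 31.87 + 510.2 = 561.25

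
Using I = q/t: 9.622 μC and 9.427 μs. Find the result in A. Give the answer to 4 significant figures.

(9.622 × 10⁻⁶) / (9.427 × 10⁻⁶) = 1.02069 A

1.021 A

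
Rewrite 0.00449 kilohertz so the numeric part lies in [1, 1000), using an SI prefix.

4.49 hertz

= 4.49 hertz; mantissa already in [1, 1000).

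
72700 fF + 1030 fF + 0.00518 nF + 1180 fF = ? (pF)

80.09 pF

In pF:
  72700 fF = 72700 × 10^-3 pF = 72.7
  1030 fF = 1030 × 10^-3 pF = 1.03
  0.00518 nF = 0.00518 × 10^3 pF = 5.18
  1180 fF = 1180 × 10^-3 pF = 1.18
Sum: 72.7 + 1.03 + 5.18 + 1.18 = 80.09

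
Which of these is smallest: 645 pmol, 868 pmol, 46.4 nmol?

645 pmol

645 pmol = 0.000000000645 mol
868 pmol = 0.000000000868 mol
46.4 nmol = 0.0000000464 mol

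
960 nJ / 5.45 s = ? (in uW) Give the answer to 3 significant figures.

(960 × 10^-9) / (5.45) = 176.15 × 10^-9 W

0.176 uW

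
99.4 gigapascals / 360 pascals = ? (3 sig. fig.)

(99.4 × 10^9) / (360) = 0.2761 × 10^9

276000000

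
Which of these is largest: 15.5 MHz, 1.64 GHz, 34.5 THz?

15.5 MHz = 15500000 Hz
1.64 GHz = 1640000000 Hz
34.5 THz = 34500000000000 Hz

34.5 THz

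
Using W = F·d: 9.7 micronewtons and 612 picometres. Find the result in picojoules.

9.7e-6 × 612e-12 = 5936.4e-18 J

0.0059364 picojoules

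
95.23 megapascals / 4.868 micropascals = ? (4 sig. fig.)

19560000000000

(95.23 × 10⁶) / (4.868 × 10⁻⁶) = 19.562 × 10¹²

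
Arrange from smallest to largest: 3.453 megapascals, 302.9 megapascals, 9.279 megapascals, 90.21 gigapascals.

3.453 megapascals < 9.279 megapascals < 302.9 megapascals < 90.21 gigapascals

3.453 megapascals = 3453000 pascals
302.9 megapascals = 302900000 pascals
9.279 megapascals = 9279000 pascals
90.21 gigapascals = 90210000000 pascals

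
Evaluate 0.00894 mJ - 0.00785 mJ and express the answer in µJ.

1.09 µJ

In µJ:
  0.00894 mJ = 0.00894e3 µJ = 8.94
  0.00785 mJ = 0.00785e3 µJ = 7.85
Difference: 8.94 - 7.85 = 1.09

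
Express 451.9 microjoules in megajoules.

micro = 10⁻⁶, mega = 10⁶; factor is 10⁻¹².
451.9 × 10⁻¹² = 0.0000000004519

0.0000000004519 megajoules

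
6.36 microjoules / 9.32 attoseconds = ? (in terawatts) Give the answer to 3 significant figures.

0.682 terawatts

(6.36e-6) / (9.32e-18) = 0.6824e12 W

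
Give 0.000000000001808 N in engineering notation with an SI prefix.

1.808 pN

= 1.808e-12 N; 1e-12 is pico.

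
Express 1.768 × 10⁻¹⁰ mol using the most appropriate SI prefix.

= 176.8 × 10⁻¹² mol; 10⁻¹² is pico.

176.8 pmol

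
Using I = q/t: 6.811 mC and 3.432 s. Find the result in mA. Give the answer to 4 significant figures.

(6.811 × 10⁻³) / (3.432) = 1.98456 × 10⁻³ A

1.985 mA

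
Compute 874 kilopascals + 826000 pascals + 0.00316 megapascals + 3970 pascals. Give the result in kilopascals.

1707.13 kilopascals

In kilopascals:
  874 kilopascals → 874
  826000 pascals = 826000e-3 kilopascals = 826
  0.00316 megapascals = 0.00316e3 kilopascals = 3.16
  3970 pascals = 3970e-3 kilopascals = 3.97
Sum: 874 + 826 + 3.16 + 3.97 = 1707.13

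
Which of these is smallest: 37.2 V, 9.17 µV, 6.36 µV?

37.2 V = 37.2 V
9.17 µV = 0.00000917 V
6.36 µV = 0.00000636 V

6.36 µV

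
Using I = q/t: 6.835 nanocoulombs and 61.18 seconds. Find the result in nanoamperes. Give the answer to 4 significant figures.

(6.835 × 10^-9) / (61.18) = 0.11172 × 10^-9 A

0.1117 nanoamperes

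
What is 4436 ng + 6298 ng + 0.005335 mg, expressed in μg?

16.069 μg

In μg:
  4436 ng = 4436 × 10^-3 μg = 4.436
  6298 ng = 6298 × 10^-3 μg = 6.298
  0.005335 mg = 0.005335 × 10^3 μg = 5.335
Sum: 4.436 + 6.298 + 5.335 = 16.069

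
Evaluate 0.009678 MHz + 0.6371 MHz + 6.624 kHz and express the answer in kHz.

653.402 kHz

In kHz:
  0.009678 MHz = 0.009678 × 10^3 kHz = 9.678
  0.6371 MHz = 0.6371 × 10^3 kHz = 637.1
  6.624 kHz → 6.624
Sum: 9.678 + 637.1 + 6.624 = 653.402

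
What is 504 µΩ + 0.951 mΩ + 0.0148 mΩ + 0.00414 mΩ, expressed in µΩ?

1473.94 µΩ

In µΩ:
  504 µΩ → 504
  0.951 mΩ = 0.951e3 µΩ = 951
  0.0148 mΩ = 0.0148e3 µΩ = 14.8
  0.00414 mΩ = 0.00414e3 µΩ = 4.14
Sum: 504 + 951 + 14.8 + 4.14 = 1473.94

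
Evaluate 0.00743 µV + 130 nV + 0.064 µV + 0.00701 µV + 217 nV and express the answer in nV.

In nV:
  0.00743 µV = 0.00743 × 10^3 nV = 7.43
  130 nV → 130
  0.064 µV = 0.064 × 10^3 nV = 64
  0.00701 µV = 0.00701 × 10^3 nV = 7.01
  217 nV → 217
Sum: 7.43 + 130 + 64 + 7.01 + 217 = 425.44

425.44 nV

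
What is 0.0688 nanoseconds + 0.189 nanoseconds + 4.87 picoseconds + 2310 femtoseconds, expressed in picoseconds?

In picoseconds:
  0.0688 nanoseconds = 0.0688e3 picoseconds = 68.8
  0.189 nanoseconds = 0.189e3 picoseconds = 189
  4.87 picoseconds → 4.87
  2310 femtoseconds = 2310e-3 picoseconds = 2.31
Sum: 68.8 + 189 + 4.87 + 2.31 = 264.98

264.98 picoseconds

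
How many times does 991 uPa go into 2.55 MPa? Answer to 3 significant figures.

(2.55 × 10⁶) / (991 × 10⁻⁶) = 0.002573 × 10¹²

2570000000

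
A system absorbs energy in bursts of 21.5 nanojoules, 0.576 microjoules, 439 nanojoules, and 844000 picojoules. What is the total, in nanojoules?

1880.5 nanojoules

In nanojoules:
  21.5 nanojoules → 21.5
  0.576 microjoules = 0.576 × 10^3 nanojoules = 576
  439 nanojoules → 439
  844000 picojoules = 844000 × 10^-3 nanojoules = 844
Sum: 21.5 + 576 + 439 + 844 = 1880.5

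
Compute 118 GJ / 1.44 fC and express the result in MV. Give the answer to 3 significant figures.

(118 × 10^9) / (1.44 × 10^-15) = 81.944 × 10^24 V

81900000000000000000 MV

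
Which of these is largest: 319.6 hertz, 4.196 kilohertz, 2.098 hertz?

319.6 hertz = 319.6 hertz
4.196 kilohertz = 4196 hertz
2.098 hertz = 2.098 hertz

4.196 kilohertz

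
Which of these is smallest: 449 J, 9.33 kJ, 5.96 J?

5.96 J

449 J = 449 J
9.33 kJ = 9330 J
5.96 J = 5.96 J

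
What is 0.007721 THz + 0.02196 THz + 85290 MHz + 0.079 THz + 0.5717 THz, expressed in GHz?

765.671 GHz

In GHz:
  0.007721 THz = 0.007721 × 10³ GHz = 7.721
  0.02196 THz = 0.02196 × 10³ GHz = 21.96
  85290 MHz = 85290 × 10⁻³ GHz = 85.29
  0.079 THz = 0.079 × 10³ GHz = 79
  0.5717 THz = 0.5717 × 10³ GHz = 571.7
Sum: 7.721 + 21.96 + 85.29 + 79 + 571.7 = 765.671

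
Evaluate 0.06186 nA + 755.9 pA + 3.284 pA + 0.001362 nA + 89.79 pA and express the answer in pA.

912.196 pA

In pA:
  0.06186 nA = 0.06186e3 pA = 61.86
  755.9 pA → 755.9
  3.284 pA → 3.284
  0.001362 nA = 0.001362e3 pA = 1.362
  89.79 pA → 89.79
Sum: 61.86 + 755.9 + 3.284 + 1.362 + 89.79 = 912.196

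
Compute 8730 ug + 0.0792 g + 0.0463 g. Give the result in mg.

134.23 mg

In mg:
  8730 ug = 8730e-3 mg = 8.73
  0.0792 g = 0.0792e3 mg = 79.2
  0.0463 g = 0.0463e3 mg = 46.3
Sum: 8.73 + 79.2 + 46.3 = 134.23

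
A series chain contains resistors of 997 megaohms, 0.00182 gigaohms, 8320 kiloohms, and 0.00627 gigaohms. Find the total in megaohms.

In megaohms:
  997 megaohms → 997
  0.00182 gigaohms = 0.00182 × 10^3 megaohms = 1.82
  8320 kiloohms = 8320 × 10^-3 megaohms = 8.32
  0.00627 gigaohms = 0.00627 × 10^3 megaohms = 6.27
Sum: 997 + 1.82 + 8.32 + 6.27 = 1013.41

1013.41 megaohms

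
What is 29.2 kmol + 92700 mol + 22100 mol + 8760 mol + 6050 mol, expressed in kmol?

158.81 kmol

In kmol:
  29.2 kmol → 29.2
  92700 mol = 92700e-3 kmol = 92.7
  22100 mol = 22100e-3 kmol = 22.1
  8760 mol = 8760e-3 kmol = 8.76
  6050 mol = 6050e-3 kmol = 6.05
Sum: 29.2 + 92.7 + 22.1 + 8.76 + 6.05 = 158.81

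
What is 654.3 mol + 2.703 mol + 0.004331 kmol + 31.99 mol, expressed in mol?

In mol:
  654.3 mol → 654.3
  2.703 mol → 2.703
  0.004331 kmol = 0.004331 × 10^3 mol = 4.331
  31.99 mol → 31.99
Sum: 654.3 + 2.703 + 4.331 + 31.99 = 693.324

693.324 mol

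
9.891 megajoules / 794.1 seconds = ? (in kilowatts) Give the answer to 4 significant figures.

12.46 kilowatts

(9.891 × 10^6) / (794.1) = 0.0124556 × 10^6 W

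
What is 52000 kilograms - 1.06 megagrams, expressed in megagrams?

50.94 megagrams

In megagrams:
  52000 kilograms = 52000 × 10^-3 megagrams = 52
  1.06 megagrams → 1.06
Difference: 52 - 1.06 = 50.94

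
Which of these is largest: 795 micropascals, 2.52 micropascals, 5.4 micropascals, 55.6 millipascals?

795 micropascals = 0.000795 pascals
2.52 micropascals = 0.00000252 pascals
5.4 micropascals = 0.0000054 pascals
55.6 millipascals = 0.0556 pascals

55.6 millipascals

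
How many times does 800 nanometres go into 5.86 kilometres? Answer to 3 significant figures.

(5.86 × 10^3) / (800 × 10^-9) = 0.007325 × 10^12

7320000000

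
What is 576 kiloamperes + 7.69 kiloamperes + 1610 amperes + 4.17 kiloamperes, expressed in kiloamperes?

In kiloamperes:
  576 kiloamperes → 576
  7.69 kiloamperes → 7.69
  1610 amperes = 1610 × 10⁻³ kiloamperes = 1.61
  4.17 kiloamperes → 4.17
Sum: 576 + 7.69 + 1.61 + 4.17 = 589.47

589.47 kiloamperes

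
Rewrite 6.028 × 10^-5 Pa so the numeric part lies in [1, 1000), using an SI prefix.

= 60.28 × 10^-6 Pa; 10^-6 is micro.

60.28 µPa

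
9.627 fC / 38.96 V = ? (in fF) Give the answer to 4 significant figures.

0.2471 fF

(9.627 × 10⁻¹⁵) / (38.96) = 0.2471 × 10⁻¹⁵ F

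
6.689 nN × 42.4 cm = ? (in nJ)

6.689 × 10⁻⁹ × 42.4 × 10⁻² = 283.6136 × 10⁻¹¹ J

2.836136 nJ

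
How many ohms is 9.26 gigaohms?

giga = 1e9, (no prefix) = 1e0; factor is 1e9.
9.26 × 1e9 = 9260000000

9260000000 ohms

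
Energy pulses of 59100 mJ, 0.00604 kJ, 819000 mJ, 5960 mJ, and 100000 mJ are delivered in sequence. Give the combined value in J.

990.1 J

In J:
  59100 mJ = 59100 × 10^-3 J = 59.1
  0.00604 kJ = 0.00604 × 10^3 J = 6.04
  819000 mJ = 819000 × 10^-3 J = 819
  5960 mJ = 5960 × 10^-3 J = 5.96
  100000 mJ = 100000 × 10^-3 J = 100
Sum: 59.1 + 6.04 + 819 + 5.96 + 100 = 990.1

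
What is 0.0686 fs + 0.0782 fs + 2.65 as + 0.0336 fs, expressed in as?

183.05 as

In as:
  0.0686 fs = 0.0686 × 10³ as = 68.6
  0.0782 fs = 0.0782 × 10³ as = 78.2
  2.65 as → 2.65
  0.0336 fs = 0.0336 × 10³ as = 33.6
Sum: 68.6 + 78.2 + 2.65 + 33.6 = 183.05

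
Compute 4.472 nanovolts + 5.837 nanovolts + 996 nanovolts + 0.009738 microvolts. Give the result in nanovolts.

1016.047 nanovolts

In nanovolts:
  4.472 nanovolts → 4.472
  5.837 nanovolts → 5.837
  996 nanovolts → 996
  0.009738 microvolts = 0.009738 × 10³ nanovolts = 9.738
Sum: 4.472 + 5.837 + 996 + 9.738 = 1016.047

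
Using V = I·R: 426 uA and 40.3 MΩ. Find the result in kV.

17.1678 kV

426e-6 × 40.3e6 = 17167.8 V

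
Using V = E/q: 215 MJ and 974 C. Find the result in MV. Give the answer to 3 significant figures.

(215 × 10^6) / (974) = 0.22074 × 10^6 V

0.221 MV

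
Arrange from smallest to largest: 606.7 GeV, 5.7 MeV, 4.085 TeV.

606.7 GeV = 606700000000 eV
5.7 MeV = 5700000 eV
4.085 TeV = 4085000000000 eV

5.7 MeV < 606.7 GeV < 4.085 TeV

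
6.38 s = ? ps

6380000000000 ps

(no prefix) = 10^0, pico = 10^-12; factor is 10^12.
6.38 × 10^12 = 6380000000000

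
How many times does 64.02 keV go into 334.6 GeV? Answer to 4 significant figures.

5226000

(334.6 × 10^9) / (64.02 × 10^3) = 5.2265 × 10^6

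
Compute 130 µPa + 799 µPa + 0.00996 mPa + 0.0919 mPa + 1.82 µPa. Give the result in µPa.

In µPa:
  130 µPa → 130
  799 µPa → 799
  0.00996 mPa = 0.00996e3 µPa = 9.96
  0.0919 mPa = 0.0919e3 µPa = 91.9
  1.82 µPa → 1.82
Sum: 130 + 799 + 9.96 + 91.9 + 1.82 = 1032.68

1032.68 µPa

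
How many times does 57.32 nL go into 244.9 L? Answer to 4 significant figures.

4273000000

(244.9) / (57.32e-9) = 4.2725e9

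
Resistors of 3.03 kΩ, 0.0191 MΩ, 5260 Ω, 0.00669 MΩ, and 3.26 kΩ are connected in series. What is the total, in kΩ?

37.34 kΩ

In kΩ:
  3.03 kΩ → 3.03
  0.0191 MΩ = 0.0191 × 10³ kΩ = 19.1
  5260 Ω = 5260 × 10⁻³ kΩ = 5.26
  0.00669 MΩ = 0.00669 × 10³ kΩ = 6.69
  3.26 kΩ → 3.26
Sum: 3.03 + 19.1 + 5.26 + 6.69 + 3.26 = 37.34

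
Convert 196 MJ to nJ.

196000000000000000 nJ

mega = 1e6, nano = 1e-9; factor is 1e15.
196 × 1e15 = 196000000000000000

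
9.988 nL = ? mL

0.000009988 mL

nano = 10⁻⁹, milli = 10⁻³; factor is 10⁻⁶.
9.988 × 10⁻⁶ = 0.000009988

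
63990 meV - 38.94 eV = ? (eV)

25.05 eV

In eV:
  63990 meV = 63990e-3 eV = 63.99
  38.94 eV → 38.94
Difference: 63.99 - 38.94 = 25.05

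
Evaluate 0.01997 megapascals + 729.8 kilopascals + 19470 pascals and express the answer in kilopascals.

In kilopascals:
  0.01997 megapascals = 0.01997e3 kilopascals = 19.97
  729.8 kilopascals → 729.8
  19470 pascals = 19470e-3 kilopascals = 19.47
Sum: 19.97 + 729.8 + 19.47 = 769.24

769.24 kilopascals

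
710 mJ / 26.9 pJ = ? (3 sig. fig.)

26400000000

(710 × 10^-3) / (26.9 × 10^-12) = 26.39 × 10^9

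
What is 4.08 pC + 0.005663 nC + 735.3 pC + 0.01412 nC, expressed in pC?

In pC:
  4.08 pC → 4.08
  0.005663 nC = 0.005663 × 10^3 pC = 5.663
  735.3 pC → 735.3
  0.01412 nC = 0.01412 × 10^3 pC = 14.12
Sum: 4.08 + 5.663 + 735.3 + 14.12 = 759.163

759.163 pC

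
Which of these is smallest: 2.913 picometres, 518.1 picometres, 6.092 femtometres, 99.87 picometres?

2.913 picometres = 0.000000000002913 metres
518.1 picometres = 0.0000000005181 metres
6.092 femtometres = 0.000000000000006092 metres
99.87 picometres = 0.00000000009987 metres

6.092 femtometres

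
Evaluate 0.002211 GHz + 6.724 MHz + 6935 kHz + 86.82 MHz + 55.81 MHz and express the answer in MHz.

158.5 MHz

In MHz:
  0.002211 GHz = 0.002211 × 10^3 MHz = 2.211
  6.724 MHz → 6.724
  6935 kHz = 6935 × 10^-3 MHz = 6.935
  86.82 MHz → 86.82
  55.81 MHz → 55.81
Sum: 2.211 + 6.724 + 6.935 + 86.82 + 55.81 = 158.5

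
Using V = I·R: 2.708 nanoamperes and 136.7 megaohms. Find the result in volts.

2.708 × 10⁻⁹ × 136.7 × 10⁶ = 370.1836 × 10⁻³ V

0.3701836 volts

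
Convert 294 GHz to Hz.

giga = 10^9, (no prefix) = 10^0; factor is 10^9.
294 × 10^9 = 294000000000

294000000000 Hz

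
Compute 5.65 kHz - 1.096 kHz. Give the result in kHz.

In kHz:
  5.65 kHz → 5.65
  1.096 kHz → 1.096
Difference: 5.65 - 1.096 = 4.554

4.554 kHz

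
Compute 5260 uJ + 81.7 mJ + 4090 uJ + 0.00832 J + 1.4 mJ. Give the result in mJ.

In mJ:
  5260 uJ = 5260 × 10^-3 mJ = 5.26
  81.7 mJ → 81.7
  4090 uJ = 4090 × 10^-3 mJ = 4.09
  0.00832 J = 0.00832 × 10^3 mJ = 8.32
  1.4 mJ → 1.4
Sum: 5.26 + 81.7 + 4.09 + 8.32 + 1.4 = 100.77

100.77 mJ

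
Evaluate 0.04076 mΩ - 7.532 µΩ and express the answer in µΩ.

In µΩ:
  0.04076 mΩ = 0.04076 × 10^3 µΩ = 40.76
  7.532 µΩ → 7.532
Difference: 40.76 - 7.532 = 33.228

33.228 µΩ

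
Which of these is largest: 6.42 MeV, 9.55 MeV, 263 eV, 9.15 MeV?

6.42 MeV = 6420000 eV
9.55 MeV = 9550000 eV
263 eV = 263 eV
9.15 MeV = 9150000 eV

9.55 MeV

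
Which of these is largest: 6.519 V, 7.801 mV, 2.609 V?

6.519 V = 6.519 V
7.801 mV = 0.007801 V
2.609 V = 2.609 V

6.519 V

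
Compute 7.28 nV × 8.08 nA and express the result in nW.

0.0000000588224 nW

7.28e-9 × 8.08e-9 = 58.8224e-18 W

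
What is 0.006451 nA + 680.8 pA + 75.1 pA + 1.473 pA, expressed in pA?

763.824 pA

In pA:
  0.006451 nA = 0.006451 × 10^3 pA = 6.451
  680.8 pA → 680.8
  75.1 pA → 75.1
  1.473 pA → 1.473
Sum: 6.451 + 680.8 + 75.1 + 1.473 = 763.824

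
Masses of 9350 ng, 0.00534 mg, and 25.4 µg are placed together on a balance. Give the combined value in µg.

In µg:
  9350 ng = 9350 × 10^-3 µg = 9.35
  0.00534 mg = 0.00534 × 10^3 µg = 5.34
  25.4 µg → 25.4
Sum: 9.35 + 5.34 + 25.4 = 40.09

40.09 µg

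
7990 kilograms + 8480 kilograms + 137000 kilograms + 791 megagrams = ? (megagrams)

In megagrams:
  7990 kilograms = 7990e-3 megagrams = 7.99
  8480 kilograms = 8480e-3 megagrams = 8.48
  137000 kilograms = 137000e-3 megagrams = 137
  791 megagrams → 791
Sum: 7.99 + 8.48 + 137 + 791 = 944.47

944.47 megagrams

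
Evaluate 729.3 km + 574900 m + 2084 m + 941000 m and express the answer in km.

In km:
  729.3 km → 729.3
  574900 m = 574900 × 10⁻³ km = 574.9
  2084 m = 2084 × 10⁻³ km = 2.084
  941000 m = 941000 × 10⁻³ km = 941
Sum: 729.3 + 574.9 + 2.084 + 941 = 2247.284

2247.284 km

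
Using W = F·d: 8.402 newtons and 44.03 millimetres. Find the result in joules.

0.36994006 joules

8.402 × 44.03 × 10^-3 = 369.94006 × 10^-3 J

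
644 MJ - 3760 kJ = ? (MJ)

640.24 MJ

In MJ:
  644 MJ → 644
  3760 kJ = 3760 × 10⁻³ MJ = 3.76
Difference: 644 - 3.76 = 640.24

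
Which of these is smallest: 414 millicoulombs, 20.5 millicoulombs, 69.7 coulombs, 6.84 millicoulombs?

414 millicoulombs = 0.414 coulombs
20.5 millicoulombs = 0.0205 coulombs
69.7 coulombs = 69.7 coulombs
6.84 millicoulombs = 0.00684 coulombs

6.84 millicoulombs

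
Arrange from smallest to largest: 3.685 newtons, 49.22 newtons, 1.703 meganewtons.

3.685 newtons < 49.22 newtons < 1.703 meganewtons

3.685 newtons = 3.685 newtons
49.22 newtons = 49.22 newtons
1.703 meganewtons = 1703000 newtons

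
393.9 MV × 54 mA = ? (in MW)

21.2706 MW

393.9 × 10^6 × 54 × 10^-3 = 21270.6 × 10^3 W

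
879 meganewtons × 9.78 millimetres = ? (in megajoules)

8.59662 megajoules

879 × 10⁶ × 9.78 × 10⁻³ = 8596.62 × 10³ J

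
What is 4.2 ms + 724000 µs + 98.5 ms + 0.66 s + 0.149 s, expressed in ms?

1635.7 ms

In ms:
  4.2 ms → 4.2
  724000 µs = 724000 × 10^-3 ms = 724
  98.5 ms → 98.5
  0.66 s = 0.66 × 10^3 ms = 660
  0.149 s = 0.149 × 10^3 ms = 149
Sum: 4.2 + 724 + 98.5 + 660 + 149 = 1635.7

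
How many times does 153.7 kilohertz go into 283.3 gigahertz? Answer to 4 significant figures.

(283.3 × 10⁹) / (153.7 × 10³) = 1.8432 × 10⁶

1843000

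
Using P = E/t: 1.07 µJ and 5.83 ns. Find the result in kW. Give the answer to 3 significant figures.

0.184 kW

(1.07 × 10⁻⁶) / (5.83 × 10⁻⁹) = 0.18353 × 10³ W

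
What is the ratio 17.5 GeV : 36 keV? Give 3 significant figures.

486000

(17.5 × 10⁹) / (36 × 10³) = 0.4861 × 10⁶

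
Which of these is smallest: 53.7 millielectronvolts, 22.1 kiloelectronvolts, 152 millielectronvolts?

53.7 millielectronvolts

53.7 millielectronvolts = 0.0537 electronvolts
22.1 kiloelectronvolts = 22100 electronvolts
152 millielectronvolts = 0.152 electronvolts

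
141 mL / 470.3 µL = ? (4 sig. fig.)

299.8

(141e-3) / (470.3e-6) = 0.29981e3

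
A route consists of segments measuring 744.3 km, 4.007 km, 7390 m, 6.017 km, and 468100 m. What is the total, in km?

In km:
  744.3 km → 744.3
  4.007 km → 4.007
  7390 m = 7390e-3 km = 7.39
  6.017 km → 6.017
  468100 m = 468100e-3 km = 468.1
Sum: 744.3 + 4.007 + 7.39 + 6.017 + 468.1 = 1229.814

1229.814 km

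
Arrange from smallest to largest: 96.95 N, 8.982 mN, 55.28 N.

96.95 N = 96.95 N
8.982 mN = 0.008982 N
55.28 N = 55.28 N

8.982 mN < 55.28 N < 96.95 N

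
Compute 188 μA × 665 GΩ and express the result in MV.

188e-6 × 665e9 = 125020e3 V

125.02 MV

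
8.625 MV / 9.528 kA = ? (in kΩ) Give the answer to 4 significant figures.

(8.625 × 10^6) / (9.528 × 10^3) = 0.905227 × 10^3 Ω

0.9052 kΩ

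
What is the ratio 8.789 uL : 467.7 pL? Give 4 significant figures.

18790

(8.789e-6) / (467.7e-12) = 0.018792e6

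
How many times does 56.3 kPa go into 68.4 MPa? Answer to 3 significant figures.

(68.4e6) / (56.3e3) = 1.215e3

1210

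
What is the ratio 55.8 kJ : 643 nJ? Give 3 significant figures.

(55.8 × 10^3) / (643 × 10^-9) = 0.08678 × 10^12

86800000000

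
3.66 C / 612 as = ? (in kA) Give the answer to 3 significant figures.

5980000000000 kA

(3.66) / (612e-18) = 0.0059804e18 A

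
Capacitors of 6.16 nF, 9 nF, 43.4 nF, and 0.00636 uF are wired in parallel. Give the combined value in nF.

In nF:
  6.16 nF → 6.16
  9 nF → 9
  43.4 nF → 43.4
  0.00636 uF = 0.00636e3 nF = 6.36
Sum: 6.16 + 9 + 43.4 + 6.36 = 64.92

64.92 nF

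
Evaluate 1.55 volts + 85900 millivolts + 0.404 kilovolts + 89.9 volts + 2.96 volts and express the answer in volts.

In volts:
  1.55 volts → 1.55
  85900 millivolts = 85900 × 10^-3 volts = 85.9
  0.404 kilovolts = 0.404 × 10^3 volts = 404
  89.9 volts → 89.9
  2.96 volts → 2.96
Sum: 1.55 + 85.9 + 404 + 89.9 + 2.96 = 584.31

584.31 volts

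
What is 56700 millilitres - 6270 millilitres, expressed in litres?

In litres:
  56700 millilitres = 56700 × 10⁻³ litres = 56.7
  6270 millilitres = 6270 × 10⁻³ litres = 6.27
Difference: 56.7 - 6.27 = 50.43

50.43 litres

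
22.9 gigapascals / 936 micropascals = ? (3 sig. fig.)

24500000000000

(22.9 × 10^9) / (936 × 10^-6) = 0.02447 × 10^15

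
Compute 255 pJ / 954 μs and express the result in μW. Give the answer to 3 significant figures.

(255 × 10⁻¹²) / (954 × 10⁻⁶) = 0.2673 × 10⁻⁶ W

0.267 μW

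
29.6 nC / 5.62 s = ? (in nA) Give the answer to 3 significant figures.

(29.6e-9) / (5.62) = 5.2669e-9 A

5.27 nA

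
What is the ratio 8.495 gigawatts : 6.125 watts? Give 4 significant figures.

(8.495 × 10⁹) / (6.125) = 1.3869 × 10⁹

1387000000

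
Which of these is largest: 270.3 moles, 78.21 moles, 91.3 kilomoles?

270.3 moles = 270.3 moles
78.21 moles = 78.21 moles
91.3 kilomoles = 91300 moles

91.3 kilomoles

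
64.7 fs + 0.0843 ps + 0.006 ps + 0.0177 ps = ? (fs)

172.7 fs

In fs:
  64.7 fs → 64.7
  0.0843 ps = 0.0843e3 fs = 84.3
  0.006 ps = 0.006e3 fs = 6
  0.0177 ps = 0.0177e3 fs = 17.7
Sum: 64.7 + 84.3 + 6 + 17.7 = 172.7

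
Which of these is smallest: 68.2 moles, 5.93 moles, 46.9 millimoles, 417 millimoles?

68.2 moles = 68.2 moles
5.93 moles = 5.93 moles
46.9 millimoles = 0.0469 moles
417 millimoles = 0.417 moles

46.9 millimoles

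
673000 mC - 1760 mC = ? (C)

In C:
  673000 mC = 673000 × 10⁻³ C = 673
  1760 mC = 1760 × 10⁻³ C = 1.76
Difference: 673 - 1.76 = 671.24

671.24 C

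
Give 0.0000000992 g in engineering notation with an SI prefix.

99.2 ng

= 99.2e-9 g; 1e-9 is nano.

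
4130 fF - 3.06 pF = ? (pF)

1.07 pF

In pF:
  4130 fF = 4130 × 10⁻³ pF = 4.13
  3.06 pF → 3.06
Difference: 4.13 - 3.06 = 1.07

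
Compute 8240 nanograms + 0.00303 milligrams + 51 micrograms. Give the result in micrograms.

62.27 micrograms

In micrograms:
  8240 nanograms = 8240 × 10^-3 micrograms = 8.24
  0.00303 milligrams = 0.00303 × 10^3 micrograms = 3.03
  51 micrograms → 51
Sum: 8.24 + 3.03 + 51 = 62.27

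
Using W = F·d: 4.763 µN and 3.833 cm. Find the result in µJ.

4.763e-6 × 3.833e-2 = 18.256579e-8 J

0.18256579 µJ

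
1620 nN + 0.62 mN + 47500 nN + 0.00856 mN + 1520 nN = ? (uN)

679.2 uN

In uN:
  1620 nN = 1620e-3 uN = 1.62
  0.62 mN = 0.62e3 uN = 620
  47500 nN = 47500e-3 uN = 47.5
  0.00856 mN = 0.00856e3 uN = 8.56
  1520 nN = 1520e-3 uN = 1.52
Sum: 1.62 + 620 + 47.5 + 8.56 + 1.52 = 679.2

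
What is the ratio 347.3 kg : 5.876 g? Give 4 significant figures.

(347.3e3) / (5.876) = 59.105e3

59100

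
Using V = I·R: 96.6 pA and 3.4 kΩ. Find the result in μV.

0.32844 μV

96.6 × 10^-12 × 3.4 × 10^3 = 328.44 × 10^-9 V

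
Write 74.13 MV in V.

74130000 V

mega = 1e6, (no prefix) = 1e0; factor is 1e6.
74.13 × 1e6 = 74130000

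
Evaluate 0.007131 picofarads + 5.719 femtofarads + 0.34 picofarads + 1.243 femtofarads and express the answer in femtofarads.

354.093 femtofarads

In femtofarads:
  0.007131 picofarads = 0.007131 × 10³ femtofarads = 7.131
  5.719 femtofarads → 5.719
  0.34 picofarads = 0.34 × 10³ femtofarads = 340
  1.243 femtofarads → 1.243
Sum: 7.131 + 5.719 + 340 + 1.243 = 354.093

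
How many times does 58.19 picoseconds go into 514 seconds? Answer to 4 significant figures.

8833000000000

(514) / (58.19 × 10^-12) = 8.8331 × 10^12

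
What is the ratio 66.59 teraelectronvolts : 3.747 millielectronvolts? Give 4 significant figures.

(66.59 × 10^12) / (3.747 × 10^-3) = 17.772 × 10^15

17770000000000000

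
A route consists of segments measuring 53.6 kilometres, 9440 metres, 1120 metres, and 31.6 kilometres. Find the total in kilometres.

95.76 kilometres

In kilometres:
  53.6 kilometres → 53.6
  9440 metres = 9440e-3 kilometres = 9.44
  1120 metres = 1120e-3 kilometres = 1.12
  31.6 kilometres → 31.6
Sum: 53.6 + 9.44 + 1.12 + 31.6 = 95.76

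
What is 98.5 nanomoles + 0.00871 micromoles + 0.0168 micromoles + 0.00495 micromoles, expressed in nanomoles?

In nanomoles:
  98.5 nanomoles → 98.5
  0.00871 micromoles = 0.00871 × 10³ nanomoles = 8.71
  0.0168 micromoles = 0.0168 × 10³ nanomoles = 16.8
  0.00495 micromoles = 0.00495 × 10³ nanomoles = 4.95
Sum: 98.5 + 8.71 + 16.8 + 4.95 = 128.96

128.96 nanomoles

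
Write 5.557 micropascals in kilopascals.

micro = 10^-6, kilo = 10^3; factor is 10^-9.
5.557 × 10^-9 = 0.000000005557

0.000000005557 kilopascals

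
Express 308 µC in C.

0.000308 C

micro = 10^-6, (no prefix) = 10^0; factor is 10^-6.
308 × 10^-6 = 0.000308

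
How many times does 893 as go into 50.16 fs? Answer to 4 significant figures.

(50.16 × 10^-15) / (893 × 10^-18) = 0.05617 × 10^3

56.17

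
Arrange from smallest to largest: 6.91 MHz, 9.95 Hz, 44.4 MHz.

6.91 MHz = 6910000 Hz
9.95 Hz = 9.95 Hz
44.4 MHz = 44400000 Hz

9.95 Hz < 6.91 MHz < 44.4 MHz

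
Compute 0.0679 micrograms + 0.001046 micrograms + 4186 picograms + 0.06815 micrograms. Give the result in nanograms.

141.282 nanograms

In nanograms:
  0.0679 micrograms = 0.0679 × 10^3 nanograms = 67.9
  0.001046 micrograms = 0.001046 × 10^3 nanograms = 1.046
  4186 picograms = 4186 × 10^-3 nanograms = 4.186
  0.06815 micrograms = 0.06815 × 10^3 nanograms = 68.15
Sum: 67.9 + 1.046 + 4.186 + 68.15 = 141.282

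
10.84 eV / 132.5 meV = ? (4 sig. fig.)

(10.84) / (132.5e-3) = 0.081811e3

81.81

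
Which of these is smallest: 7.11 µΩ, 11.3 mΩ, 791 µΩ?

7.11 µΩ = 0.00000711 Ω
11.3 mΩ = 0.0113 Ω
791 µΩ = 0.000791 Ω

7.11 µΩ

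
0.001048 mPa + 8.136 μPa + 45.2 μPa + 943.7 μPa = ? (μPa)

In μPa:
  0.001048 mPa = 0.001048 × 10^3 μPa = 1.048
  8.136 μPa → 8.136
  45.2 μPa → 45.2
  943.7 μPa → 943.7
Sum: 1.048 + 8.136 + 45.2 + 943.7 = 998.084

998.084 μPa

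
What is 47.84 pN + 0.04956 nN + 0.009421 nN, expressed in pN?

In pN:
  47.84 pN → 47.84
  0.04956 nN = 0.04956e3 pN = 49.56
  0.009421 nN = 0.009421e3 pN = 9.421
Sum: 47.84 + 49.56 + 9.421 = 106.821

106.821 pN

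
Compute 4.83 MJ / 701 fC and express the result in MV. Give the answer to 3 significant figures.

(4.83 × 10⁶) / (701 × 10⁻¹⁵) = 0.0068902 × 10²¹ V

6890000000000 MV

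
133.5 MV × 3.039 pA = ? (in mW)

0.4057065 mW

133.5 × 10^6 × 3.039 × 10^-12 = 405.7065 × 10^-6 W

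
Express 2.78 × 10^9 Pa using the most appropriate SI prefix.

= 2.78 × 10^9 Pa; 10^9 is giga.

2.78 GPa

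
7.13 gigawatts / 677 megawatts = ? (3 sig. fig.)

(7.13 × 10^9) / (677 × 10^6) = 0.01053 × 10^3

10.5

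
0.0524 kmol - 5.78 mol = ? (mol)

In mol:
  0.0524 kmol = 0.0524 × 10³ mol = 52.4
  5.78 mol → 5.78
Difference: 52.4 - 5.78 = 46.62

46.62 mol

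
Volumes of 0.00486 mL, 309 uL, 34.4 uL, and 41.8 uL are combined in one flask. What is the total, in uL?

In uL:
  0.00486 mL = 0.00486 × 10³ uL = 4.86
  309 uL → 309
  34.4 uL → 34.4
  41.8 uL → 41.8
Sum: 4.86 + 309 + 34.4 + 41.8 = 390.06

390.06 uL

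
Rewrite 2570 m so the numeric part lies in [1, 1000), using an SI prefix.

= 2.57e3 m; 1e3 is kilo.

2.57 km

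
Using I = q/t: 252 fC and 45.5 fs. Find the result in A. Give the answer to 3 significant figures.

5.54 A

(252 × 10⁻¹⁵) / (45.5 × 10⁻¹⁵) = 5.5385 A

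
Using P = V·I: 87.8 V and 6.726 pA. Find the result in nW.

0.5905428 nW

87.8 × 6.726 × 10⁻¹² = 590.5428 × 10⁻¹² W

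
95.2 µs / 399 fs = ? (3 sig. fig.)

239000000

(95.2 × 10^-6) / (399 × 10^-15) = 0.2386 × 10^9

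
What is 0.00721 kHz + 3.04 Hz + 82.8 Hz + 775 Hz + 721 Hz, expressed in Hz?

In Hz:
  0.00721 kHz = 0.00721 × 10³ Hz = 7.21
  3.04 Hz → 3.04
  82.8 Hz → 82.8
  775 Hz → 775
  721 Hz → 721
Sum: 7.21 + 3.04 + 82.8 + 775 + 721 = 1589.05

1589.05 Hz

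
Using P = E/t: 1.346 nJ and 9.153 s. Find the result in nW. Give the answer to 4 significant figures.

0.1471 nW

(1.346 × 10⁻⁹) / (9.153) = 0.147056 × 10⁻⁹ W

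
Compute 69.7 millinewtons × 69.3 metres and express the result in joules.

4.83021 joules

69.7e-3 × 69.3 = 4830.21e-3 J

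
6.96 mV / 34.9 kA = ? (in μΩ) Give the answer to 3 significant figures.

0.199 μΩ

(6.96 × 10^-3) / (34.9 × 10^3) = 0.19943 × 10^-6 Ω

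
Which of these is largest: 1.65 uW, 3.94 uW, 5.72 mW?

5.72 mW

1.65 uW = 0.00000165 W
3.94 uW = 0.00000394 W
5.72 mW = 0.00572 W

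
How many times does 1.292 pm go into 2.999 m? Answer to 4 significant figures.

(2.999) / (1.292 × 10⁻¹²) = 2.3212 × 10¹²

2321000000000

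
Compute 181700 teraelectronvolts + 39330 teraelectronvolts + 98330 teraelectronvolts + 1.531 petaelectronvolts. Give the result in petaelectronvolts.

320.891 petaelectronvolts

In petaelectronvolts:
  181700 teraelectronvolts = 181700 × 10⁻³ petaelectronvolts = 181.7
  39330 teraelectronvolts = 39330 × 10⁻³ petaelectronvolts = 39.33
  98330 teraelectronvolts = 98330 × 10⁻³ petaelectronvolts = 98.33
  1.531 petaelectronvolts → 1.531
Sum: 181.7 + 39.33 + 98.33 + 1.531 = 320.891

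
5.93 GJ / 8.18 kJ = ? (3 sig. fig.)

(5.93 × 10⁹) / (8.18 × 10³) = 0.7249 × 10⁶

725000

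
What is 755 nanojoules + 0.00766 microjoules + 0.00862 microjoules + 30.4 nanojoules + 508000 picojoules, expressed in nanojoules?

In nanojoules:
  755 nanojoules → 755
  0.00766 microjoules = 0.00766e3 nanojoules = 7.66
  0.00862 microjoules = 0.00862e3 nanojoules = 8.62
  30.4 nanojoules → 30.4
  508000 picojoules = 508000e-3 nanojoules = 508
Sum: 755 + 7.66 + 8.62 + 30.4 + 508 = 1309.68

1309.68 nanojoules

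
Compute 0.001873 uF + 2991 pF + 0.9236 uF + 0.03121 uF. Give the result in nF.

In nF:
  0.001873 uF = 0.001873e3 nF = 1.873
  2991 pF = 2991e-3 nF = 2.991
  0.9236 uF = 0.9236e3 nF = 923.6
  0.03121 uF = 0.03121e3 nF = 31.21
Sum: 1.873 + 2.991 + 923.6 + 31.21 = 959.674

959.674 nF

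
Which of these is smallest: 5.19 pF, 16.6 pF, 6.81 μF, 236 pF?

5.19 pF = 0.00000000000519 F
16.6 pF = 0.0000000000166 F
6.81 μF = 0.00000681 F
236 pF = 0.000000000236 F

5.19 pF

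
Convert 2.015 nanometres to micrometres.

nano = 10⁻⁹, micro = 10⁻⁶; factor is 10⁻³.
2.015 × 10⁻³ = 0.002015

0.002015 micrometres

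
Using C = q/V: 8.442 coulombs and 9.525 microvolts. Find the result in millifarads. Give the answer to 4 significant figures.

(8.442) / (9.525e-6) = 0.886299e6 F

886300000 millifarads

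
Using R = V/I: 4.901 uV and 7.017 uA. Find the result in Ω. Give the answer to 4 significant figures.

0.6984 Ω

(4.901 × 10^-6) / (7.017 × 10^-6) = 0.698447 Ω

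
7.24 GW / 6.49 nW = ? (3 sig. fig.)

1120000000000000000

(7.24 × 10^9) / (6.49 × 10^-9) = 1.116 × 10^18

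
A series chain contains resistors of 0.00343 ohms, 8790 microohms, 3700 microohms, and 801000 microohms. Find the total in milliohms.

In milliohms:
  0.00343 ohms = 0.00343 × 10³ milliohms = 3.43
  8790 microohms = 8790 × 10⁻³ milliohms = 8.79
  3700 microohms = 3700 × 10⁻³ milliohms = 3.7
  801000 microohms = 801000 × 10⁻³ milliohms = 801
Sum: 3.43 + 8.79 + 3.7 + 801 = 816.92

816.92 milliohms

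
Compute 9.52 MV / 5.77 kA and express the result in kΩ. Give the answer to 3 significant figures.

1.65 kΩ

(9.52 × 10⁶) / (5.77 × 10³) = 1.6499 × 10³ Ω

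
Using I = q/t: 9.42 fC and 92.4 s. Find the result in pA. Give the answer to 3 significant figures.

(9.42 × 10^-15) / (92.4) = 0.10195 × 10^-15 A

0.000102 pA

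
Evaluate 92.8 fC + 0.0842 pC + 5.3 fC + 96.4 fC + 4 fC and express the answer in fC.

282.7 fC

In fC:
  92.8 fC → 92.8
  0.0842 pC = 0.0842 × 10^3 fC = 84.2
  5.3 fC → 5.3
  96.4 fC → 96.4
  4 fC → 4
Sum: 92.8 + 84.2 + 5.3 + 96.4 + 4 = 282.7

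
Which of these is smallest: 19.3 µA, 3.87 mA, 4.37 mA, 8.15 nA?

8.15 nA

19.3 µA = 0.0000193 A
3.87 mA = 0.00387 A
4.37 mA = 0.00437 A
8.15 nA = 0.00000000815 A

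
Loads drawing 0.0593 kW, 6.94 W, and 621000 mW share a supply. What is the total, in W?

687.24 W

In W:
  0.0593 kW = 0.0593 × 10³ W = 59.3
  6.94 W → 6.94
  621000 mW = 621000 × 10⁻³ W = 621
Sum: 59.3 + 6.94 + 621 = 687.24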